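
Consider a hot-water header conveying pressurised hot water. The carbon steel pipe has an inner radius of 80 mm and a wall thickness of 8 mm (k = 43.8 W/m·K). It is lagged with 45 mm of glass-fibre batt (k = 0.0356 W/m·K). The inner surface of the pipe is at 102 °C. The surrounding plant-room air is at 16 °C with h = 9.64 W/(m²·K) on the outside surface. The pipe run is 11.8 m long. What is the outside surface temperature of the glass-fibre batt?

T ≈ 21.4 °C

Per-layer cylindrical resistances, series-summed:
R_carbon steel pipe wall = ln(88/80)/(2π×43.8×11.8) = 2.935×10^-5 K/W
R_glass-fibre batt = ln(133/88)/(2π×0.0356×11.8) = 0.1565 K/W
R_outer film = 1/(h_o·2πr_oL) = 1/(9.64×2π×0.133×11.8) = 0.01052 K/W
R_total = 0.167 K/W
Q = ΔT/R_total = 86/0.167
Q = 515 W
T_interface = T_inner − Q·ΣR(inner→interface) = 102 − 515×0.1565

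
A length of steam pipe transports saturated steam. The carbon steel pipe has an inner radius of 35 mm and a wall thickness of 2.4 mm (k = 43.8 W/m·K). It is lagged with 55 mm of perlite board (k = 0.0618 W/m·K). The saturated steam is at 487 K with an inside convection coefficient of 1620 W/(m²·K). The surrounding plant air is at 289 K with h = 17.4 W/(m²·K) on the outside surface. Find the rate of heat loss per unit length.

For a radial system each layer contributes R = ln(r_out/r_in)/(2πkL); films add R = 1/(hA).
R_inner film = 1/(h_i·2πr₁L) = 1/(1620×2π×0.035×1) = 0.002807 K/W
R_carbon steel pipe wall = ln(37.4/35)/(2π×43.8×1) = 2.41×10^-4 K/W
R_perlite board = ln(92.4/37.4)/(2π×0.0618×1) = 2.329 K/W
R_outer film = 1/(h_o·2πr_oL) = 1/(17.4×2π×0.0924×1) = 0.09899 K/W
R_total = 2.431 K/W
Q = ΔT/R_total = 198/2.431

q′ ≈ 81.4 W/m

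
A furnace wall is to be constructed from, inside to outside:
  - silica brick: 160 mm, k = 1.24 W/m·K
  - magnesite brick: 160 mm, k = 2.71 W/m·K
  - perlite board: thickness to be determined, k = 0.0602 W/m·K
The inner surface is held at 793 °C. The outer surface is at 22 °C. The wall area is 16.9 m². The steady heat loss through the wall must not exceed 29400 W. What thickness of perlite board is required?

Treating each layer as a thermal resistance in series:
R_silica brick = L/(kA) = 0.16/(1.24×16.9) = 0.007635 K/W
R_magnesite brick = L/(kA) = 0.16/(2.71×16.9) = 0.003494 K/W
Sum of the known resistances R_other = 0.01113 K/W
Required total resistance R_tot = ΔT/Q_allow = 771/29400 = 0.02622 K/W
R_perlite board = R_tot − R_other = 0.0151 K/W
L = R·k·A = 0.0151×0.0602×16.9

L ≈ 15.4 mm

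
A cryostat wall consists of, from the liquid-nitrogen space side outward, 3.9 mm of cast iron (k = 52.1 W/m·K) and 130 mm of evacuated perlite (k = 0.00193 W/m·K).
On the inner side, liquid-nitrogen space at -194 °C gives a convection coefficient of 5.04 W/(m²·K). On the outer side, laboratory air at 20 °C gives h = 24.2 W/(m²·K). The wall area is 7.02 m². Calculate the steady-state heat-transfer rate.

Q ≈ 22.2 W

Using the resistance-network approach (series):
R_inner film = 1/(h_i·A) = 1/(5.04×7.02) = 0.02826 K/W
R_cast iron = L/(kA) = 0.0039/(52.1×7.02) = 1.066×10^-5 K/W
R_evacuated perlite = L/(kA) = 0.13/(0.00193×7.02) = 9.595 K/W
R_outer film = 1/(h_o·A) = 1/(24.2×7.02) = 0.005886 K/W
R_total = 9.629 K/W
Q = ΔT / R_total = 214 / 9.629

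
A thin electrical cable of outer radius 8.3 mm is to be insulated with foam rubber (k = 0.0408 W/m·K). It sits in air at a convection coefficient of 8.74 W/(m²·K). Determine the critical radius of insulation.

r_cr ≈ 4.67 mm

For a cylinder r_cr = k/h = 0.0408/8.74
r_cr = 4.67 mm; since the bare radius (8.3 mm) is above r_cr, any added insulation will reduce heat loss.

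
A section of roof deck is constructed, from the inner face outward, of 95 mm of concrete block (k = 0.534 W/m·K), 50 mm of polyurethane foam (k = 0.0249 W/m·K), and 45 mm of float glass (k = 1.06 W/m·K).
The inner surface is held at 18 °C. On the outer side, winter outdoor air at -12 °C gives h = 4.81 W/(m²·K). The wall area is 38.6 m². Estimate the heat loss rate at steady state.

Q ≈ 475 W

Treating each layer as a thermal resistance in series:
R_concrete block = L/(kA) = 0.095/(0.534×38.6) = 0.004609 K/W
R_polyurethane foam = L/(kA) = 0.05/(0.0249×38.6) = 0.05202 K/W
R_float glass = L/(kA) = 0.045/(1.06×38.6) = 0.0011 K/W
R_outer film = 1/(h_o·A) = 1/(4.81×38.6) = 0.005386 K/W
R_total = 0.06312 K/W
Q = ΔT / R_total = 30 / 0.06312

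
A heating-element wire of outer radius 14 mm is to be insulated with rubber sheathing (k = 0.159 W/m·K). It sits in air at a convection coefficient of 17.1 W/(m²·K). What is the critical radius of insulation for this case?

r_cr ≈ 9.3 mm

For a cylinder r_cr = k/h = 0.159/17.1
r_cr = 9.3 mm; since the bare radius (14 mm) is above r_cr, any added insulation will reduce heat loss.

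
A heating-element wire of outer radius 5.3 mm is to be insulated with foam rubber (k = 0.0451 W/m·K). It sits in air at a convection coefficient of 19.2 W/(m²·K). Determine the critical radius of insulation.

r_cr ≈ 2.35 mm

For a cylinder r_cr = k/h = 0.0451/19.2
r_cr = 2.35 mm; since the bare radius (5.3 mm) is above r_cr, any added insulation will reduce heat loss.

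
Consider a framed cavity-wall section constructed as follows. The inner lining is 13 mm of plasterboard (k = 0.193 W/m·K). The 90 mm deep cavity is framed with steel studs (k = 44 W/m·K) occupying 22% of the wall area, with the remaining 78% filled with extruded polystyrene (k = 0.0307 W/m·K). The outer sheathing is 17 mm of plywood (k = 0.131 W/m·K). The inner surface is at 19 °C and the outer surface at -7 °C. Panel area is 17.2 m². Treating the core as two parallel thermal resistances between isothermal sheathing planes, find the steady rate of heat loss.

Sheathing layers in series; stud and cavity paths in parallel between them.
R_inner = 0.013/(0.193×17.2) = 0.003916 K/W
R_stud  = 0.09/(44×0.22×17.2) = 5.406×10^-4 K/W
R_cav   = 0.09/(0.0307×0.78×17.2) = 0.2185 K/W
1/R_core = 1/R_stud + 1/R_cav → R_core = 5.392×10^-4 K/W
R_outer = 0.017/(0.131×17.2) = 0.007545 K/W
R_total = 0.012 K/W
Q = ΔT/R_total = 26/0.012

Q ≈ 2170 W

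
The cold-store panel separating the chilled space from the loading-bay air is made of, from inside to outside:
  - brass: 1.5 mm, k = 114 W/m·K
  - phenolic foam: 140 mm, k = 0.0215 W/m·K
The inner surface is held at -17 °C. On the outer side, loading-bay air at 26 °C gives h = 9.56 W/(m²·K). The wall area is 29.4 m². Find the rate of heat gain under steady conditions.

Q ≈ 191 W

Model the wall as resistances in series:
R_brass = L/(kA) = 0.0015/(114×29.4) = 4.475×10^-7 K/W
R_phenolic foam = L/(kA) = 0.14/(0.0215×29.4) = 0.2215 K/W
R_outer film = 1/(h_o·A) = 1/(9.56×29.4) = 0.003558 K/W
R_total = 0.225 K/W
Q = ΔT / R_total = 43 / 0.225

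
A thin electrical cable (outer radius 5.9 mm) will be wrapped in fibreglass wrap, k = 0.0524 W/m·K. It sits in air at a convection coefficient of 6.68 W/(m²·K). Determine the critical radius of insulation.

For a cylinder r_cr = k/h = 0.0524/6.68
r_cr = 7.84 mm; since the bare radius (5.9 mm) is below r_cr, adding a thin layer of insulation will *increase* heat loss.

r_cr ≈ 7.84 mm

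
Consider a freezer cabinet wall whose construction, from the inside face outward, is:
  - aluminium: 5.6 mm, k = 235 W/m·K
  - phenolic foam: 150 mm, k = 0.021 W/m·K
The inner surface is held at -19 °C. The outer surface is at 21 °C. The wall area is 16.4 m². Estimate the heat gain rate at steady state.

Q ≈ 91.8 W

Treating each layer as a thermal resistance in series:
R_aluminium = L/(kA) = 0.0056/(235×16.4) = 1.453×10^-6 K/W
R_phenolic foam = L/(kA) = 0.15/(0.021×16.4) = 0.4355 K/W
R_total = 0.4355 K/W
Q = ΔT / R_total = 40 / 0.4355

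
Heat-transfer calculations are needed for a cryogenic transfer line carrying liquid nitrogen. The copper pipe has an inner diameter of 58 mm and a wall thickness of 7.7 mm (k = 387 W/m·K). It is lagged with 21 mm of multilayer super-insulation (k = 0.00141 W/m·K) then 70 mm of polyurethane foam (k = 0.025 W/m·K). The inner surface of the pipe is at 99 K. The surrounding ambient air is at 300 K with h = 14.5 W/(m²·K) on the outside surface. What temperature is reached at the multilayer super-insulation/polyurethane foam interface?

T ≈ 282 K

Treating each annulus and film as a series resistance:
R_copper pipe wall = ln(36.7/29)/(2π×387×1) = 9.684×10^-5 K/W
R_multilayer super-insulation = ln(57.7/36.7)/(2π×0.00141×1) = 51.07 K/W
R_polyurethane foam = ln(127.7/57.7)/(2π×0.025×1) = 5.057 K/W
R_outer film = 1/(h_o·2πr_oL) = 1/(14.5×2π×0.1277×1) = 0.08595 K/W
R_total = 56.22 K/W
Q = ΔT/R_total = 201/56.22
Q = 3.58 W/m
T_interface = T_inner + Q·ΣR(inner→interface) = 99 + 3.58×51.07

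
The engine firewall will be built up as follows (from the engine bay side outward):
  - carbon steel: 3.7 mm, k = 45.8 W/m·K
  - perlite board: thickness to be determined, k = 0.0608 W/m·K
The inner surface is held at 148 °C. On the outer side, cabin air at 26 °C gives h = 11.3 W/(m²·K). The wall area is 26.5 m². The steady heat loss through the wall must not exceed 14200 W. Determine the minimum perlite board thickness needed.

L ≈ 8.46 mm

Thermal resistances in series:
R_carbon steel = L/(kA) = 0.0037/(45.8×26.5) = 3.049×10^-6 K/W
R_outer film = 1/(h_o·A) = 1/(11.3×26.5) = 0.003339 K/W
Sum of the known resistances R_other = 0.003343 K/W
Required total resistance R_tot = ΔT/Q_allow = 122/14200 = 0.008592 K/W
R_perlite board = R_tot − R_other = 0.005249 K/W
L = R·k·A = 0.005249×0.0608×26.5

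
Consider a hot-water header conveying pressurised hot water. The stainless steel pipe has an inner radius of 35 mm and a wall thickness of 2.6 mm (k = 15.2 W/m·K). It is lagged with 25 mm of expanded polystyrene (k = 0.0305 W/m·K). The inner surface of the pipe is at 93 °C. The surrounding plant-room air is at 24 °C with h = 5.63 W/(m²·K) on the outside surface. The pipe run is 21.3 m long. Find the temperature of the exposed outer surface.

Per-layer cylindrical resistances, series-summed:
R_stainless steel pipe wall = ln(37.6/35)/(2π×15.2×21.3) = 3.522×10^-5 K/W
R_expanded polystyrene = ln(62.6/37.6)/(2π×0.0305×21.3) = 0.1249 K/W
R_outer film = 1/(h_o·2πr_oL) = 1/(5.63×2π×0.0626×21.3) = 0.0212 K/W
R_total = 0.1461 K/W
Q = ΔT/R_total = 69/0.1461
Q = 472 W
T_interface = T_inner − Q·ΣR(inner→interface) = 93 − 472×0.1249

T ≈ 34 °C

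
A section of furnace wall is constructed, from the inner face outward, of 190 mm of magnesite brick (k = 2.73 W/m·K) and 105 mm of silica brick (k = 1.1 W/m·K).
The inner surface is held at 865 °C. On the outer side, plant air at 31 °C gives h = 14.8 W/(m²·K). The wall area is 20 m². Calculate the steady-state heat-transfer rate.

Thermal resistances in series:
R_magnesite brick = L/(kA) = 0.19/(2.73×20) = 0.00348 K/W
R_silica brick = L/(kA) = 0.105/(1.1×20) = 0.004773 K/W
R_outer film = 1/(h_o·A) = 1/(14.8×20) = 0.003378 K/W
R_total = 0.01163 K/W
Q = ΔT / R_total = 834 / 0.01163

Q ≈ 71700 W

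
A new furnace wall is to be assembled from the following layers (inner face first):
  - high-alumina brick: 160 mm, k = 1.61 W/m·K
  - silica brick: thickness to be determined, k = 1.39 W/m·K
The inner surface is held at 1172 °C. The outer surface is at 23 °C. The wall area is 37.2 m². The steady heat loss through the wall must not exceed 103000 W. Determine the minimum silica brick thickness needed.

L ≈ 439 mm

Model the wall as resistances in series:
R_high-alumina brick = L/(kA) = 0.16/(1.61×37.2) = 0.002671 K/W
Sum of the known resistances R_other = 0.002671 K/W
Required total resistance R_tot = ΔT/Q_allow = 1149/103000 = 0.01116 K/W
R_silica brick = R_tot − R_other = 0.008484 K/W
L = R·k·A = 0.008484×1.39×37.2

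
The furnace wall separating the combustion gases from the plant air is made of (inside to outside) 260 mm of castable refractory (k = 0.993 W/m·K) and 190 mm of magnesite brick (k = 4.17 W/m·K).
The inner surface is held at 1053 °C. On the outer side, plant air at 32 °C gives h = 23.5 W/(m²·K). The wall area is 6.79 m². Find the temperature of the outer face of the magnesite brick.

Series thermal resistances:
R_castable refractory = L/(kA) = 0.26/(0.993×6.79) = 0.03856 K/W
R_magnesite brick = L/(kA) = 0.19/(4.17×6.79) = 0.00671 K/W
R_outer film = 1/(h_o·A) = 1/(23.5×6.79) = 0.006267 K/W
R_total = 0.05154 K/W;  Q = ΔT/R_total = 1021/0.05154 = 19810 W
T_interface = T_inner − Q·ΣR(inner→interface) = 1053 − 19800×0.04527

T ≈ 156 °C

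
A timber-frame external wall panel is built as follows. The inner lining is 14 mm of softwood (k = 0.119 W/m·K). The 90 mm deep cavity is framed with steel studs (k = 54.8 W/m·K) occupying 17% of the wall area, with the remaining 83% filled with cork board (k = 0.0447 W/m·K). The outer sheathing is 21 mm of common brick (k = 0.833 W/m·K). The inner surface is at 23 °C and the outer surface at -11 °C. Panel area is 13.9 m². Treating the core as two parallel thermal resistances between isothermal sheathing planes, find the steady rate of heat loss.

Q ≈ 3100 W

Sheathing layers in series; stud and cavity paths in parallel between them.
R_inner = 0.014/(0.119×13.9) = 0.008464 K/W
R_stud  = 0.09/(54.8×0.17×13.9) = 6.95×10^-4 K/W
R_cav   = 0.09/(0.0447×0.83×13.9) = 0.1745 K/W
1/R_core = 1/R_stud + 1/R_cav → R_core = 6.923×10^-4 K/W
R_outer = 0.021/(0.833×13.9) = 0.001814 K/W
R_total = 0.01097 K/W
Q = ΔT/R_total = 34/0.01097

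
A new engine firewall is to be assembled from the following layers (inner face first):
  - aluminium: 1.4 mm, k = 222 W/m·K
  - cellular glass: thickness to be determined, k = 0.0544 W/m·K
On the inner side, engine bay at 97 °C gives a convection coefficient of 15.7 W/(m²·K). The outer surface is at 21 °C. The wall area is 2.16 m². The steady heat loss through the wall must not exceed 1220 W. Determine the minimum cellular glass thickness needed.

L ≈ 3.85 mm

Using the resistance-network approach (series):
R_inner film = 1/(h_i·A) = 1/(15.7×2.16) = 0.02949 K/W
R_aluminium = L/(kA) = 0.0014/(222×2.16) = 2.92×10^-6 K/W
Sum of the known resistances R_other = 0.02949 K/W
Required total resistance R_tot = ΔT/Q_allow = 76/1220 = 0.0623 K/W
R_cellular glass = R_tot − R_other = 0.0328 K/W
L = R·k·A = 0.0328×0.0544×2.16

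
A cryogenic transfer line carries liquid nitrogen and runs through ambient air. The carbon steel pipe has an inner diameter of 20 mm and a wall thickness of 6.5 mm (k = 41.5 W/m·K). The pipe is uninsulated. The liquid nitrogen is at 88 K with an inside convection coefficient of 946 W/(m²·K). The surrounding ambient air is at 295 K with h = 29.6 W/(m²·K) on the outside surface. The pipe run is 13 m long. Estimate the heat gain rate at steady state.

Q ≈ 7810 W

Radial resistances (cylindrical: R_cond = ln(r_o/r_i)/(2πkL), R_conv = 1/(h·2πrL)):
R_inner film = 1/(h_i·2πr₁L) = 1/(946×2π×0.01×13) = 0.001294 K/W
R_carbon steel pipe wall = ln(16.5/10)/(2π×41.5×13) = 1.477×10^-4 K/W
R_outer film = 1/(h_o·2πr_oL) = 1/(29.6×2π×0.0165×13) = 0.02507 K/W
R_total = 0.02651 K/W
Q = ΔT/R_total = 207/0.02651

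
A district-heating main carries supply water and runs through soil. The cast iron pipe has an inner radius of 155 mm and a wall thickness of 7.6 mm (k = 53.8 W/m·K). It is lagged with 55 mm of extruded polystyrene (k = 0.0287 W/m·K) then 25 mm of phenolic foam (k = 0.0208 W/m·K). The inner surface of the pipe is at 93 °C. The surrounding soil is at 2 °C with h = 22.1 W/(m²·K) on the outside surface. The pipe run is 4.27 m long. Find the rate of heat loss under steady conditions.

Cylindrical conduction, so R = ln(r₂/r₁)/(2πkL) per layer, in series:
R_cast iron pipe wall = ln(162.6/155)/(2π×53.8×4.27) = 3.316×10^-5 K/W
R_extruded polystyrene = ln(217.6/162.6)/(2π×0.0287×4.27) = 0.3784 K/W
R_phenolic foam = ln(242.6/217.6)/(2π×0.0208×4.27) = 0.1949 K/W
R_outer film = 1/(h_o·2πr_oL) = 1/(22.1×2π×0.2426×4.27) = 0.006952 K/W
R_total = 0.5803 K/W
Q = ΔT/R_total = 91/0.5803

Q ≈ 157 W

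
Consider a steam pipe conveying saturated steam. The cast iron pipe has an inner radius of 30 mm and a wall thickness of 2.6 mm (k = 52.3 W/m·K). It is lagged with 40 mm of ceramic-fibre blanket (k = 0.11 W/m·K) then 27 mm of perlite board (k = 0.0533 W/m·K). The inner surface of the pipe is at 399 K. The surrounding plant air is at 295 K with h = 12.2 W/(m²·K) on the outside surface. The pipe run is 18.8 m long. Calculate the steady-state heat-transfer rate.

Q ≈ 875 W

Cylindrical conduction, so R = ln(r₂/r₁)/(2πkL) per layer, in series:
R_cast iron pipe wall = ln(32.6/30)/(2π×52.3×18.8) = 1.345×10^-5 K/W
R_ceramic-fibre blanket = ln(72.6/32.6)/(2π×0.11×18.8) = 0.06162 K/W
R_perlite board = ln(99.6/72.6)/(2π×0.0533×18.8) = 0.05022 K/W
R_outer film = 1/(h_o·2πr_oL) = 1/(12.2×2π×0.0996×18.8) = 0.006967 K/W
R_total = 0.1188 K/W
Q = ΔT/R_total = 104/0.1188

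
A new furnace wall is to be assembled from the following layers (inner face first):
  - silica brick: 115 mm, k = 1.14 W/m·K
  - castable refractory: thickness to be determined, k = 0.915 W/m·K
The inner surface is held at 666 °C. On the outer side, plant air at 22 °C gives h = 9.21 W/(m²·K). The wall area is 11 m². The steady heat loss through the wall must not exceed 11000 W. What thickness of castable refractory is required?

L ≈ 398 mm

Series thermal resistances:
R_silica brick = L/(kA) = 0.115/(1.14×11) = 0.009171 K/W
R_outer film = 1/(h_o·A) = 1/(9.21×11) = 0.009871 K/W
Sum of the known resistances R_other = 0.01904 K/W
Required total resistance R_tot = ΔT/Q_allow = 644/11000 = 0.05855 K/W
R_castable refractory = R_tot − R_other = 0.0395 K/W
L = R·k·A = 0.0395×0.915×11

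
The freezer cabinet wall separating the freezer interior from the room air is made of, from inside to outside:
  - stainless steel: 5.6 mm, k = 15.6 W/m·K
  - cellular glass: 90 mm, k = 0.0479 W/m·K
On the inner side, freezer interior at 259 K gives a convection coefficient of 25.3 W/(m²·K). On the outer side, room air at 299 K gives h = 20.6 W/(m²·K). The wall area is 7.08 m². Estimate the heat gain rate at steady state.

Q ≈ 144 W

Series thermal resistances:
R_inner film = 1/(h_i·A) = 1/(25.3×7.08) = 0.005583 K/W
R_stainless steel = L/(kA) = 0.0056/(15.6×7.08) = 5.07×10^-5 K/W
R_cellular glass = L/(kA) = 0.09/(0.0479×7.08) = 0.2654 K/W
R_outer film = 1/(h_o·A) = 1/(20.6×7.08) = 0.006856 K/W
R_total = 0.2779 K/W
Q = ΔT / R_total = 40 / 0.2779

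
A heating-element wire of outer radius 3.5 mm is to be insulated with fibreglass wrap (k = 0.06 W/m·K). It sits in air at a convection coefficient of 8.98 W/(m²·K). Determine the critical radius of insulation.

For a cylinder r_cr = k/h = 0.06/8.98
r_cr = 6.68 mm; since the bare radius (3.5 mm) is below r_cr, adding a thin layer of insulation will *increase* heat loss.

r_cr ≈ 6.68 mm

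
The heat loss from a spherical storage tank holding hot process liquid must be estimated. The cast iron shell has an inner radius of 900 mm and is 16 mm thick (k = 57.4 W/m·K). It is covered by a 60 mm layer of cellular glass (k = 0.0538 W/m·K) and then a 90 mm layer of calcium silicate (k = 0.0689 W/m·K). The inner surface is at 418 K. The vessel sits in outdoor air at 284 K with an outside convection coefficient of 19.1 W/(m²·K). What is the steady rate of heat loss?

Radial (spherical) resistances in series:
R_cast iron shell = (1/0.9 − 1/0.916)/(4π×57.4) = 2.691×10^-5 K/W
R_cellular glass = (1/0.916 − 1/0.976)/(4π×0.0538) = 0.09927 K/W
R_calcium silicate = (1/0.976 − 1/1.066)/(4π×0.0689) = 0.09991 K/W
R_outer film = 1/(h·4πr_o²) = 1/(19.1×4π×1.066²) = 0.003666 K/W
R_total = 0.2029 K/W
Q = ΔT/R_total = 134/0.2029

Q ≈ 661 W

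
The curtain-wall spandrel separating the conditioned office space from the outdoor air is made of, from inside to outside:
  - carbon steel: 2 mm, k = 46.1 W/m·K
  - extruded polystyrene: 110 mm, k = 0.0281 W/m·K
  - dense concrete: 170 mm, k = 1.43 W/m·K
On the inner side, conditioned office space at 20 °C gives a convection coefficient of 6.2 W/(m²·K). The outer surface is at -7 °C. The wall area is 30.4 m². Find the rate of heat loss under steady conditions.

Q ≈ 196 W

Using the resistance-network approach (series):
R_inner film = 1/(h_i·A) = 1/(6.2×30.4) = 0.005306 K/W
R_carbon steel = L/(kA) = 0.002/(46.1×30.4) = 1.427×10^-6 K/W
R_extruded polystyrene = L/(kA) = 0.11/(0.0281×30.4) = 0.1288 K/W
R_dense concrete = L/(kA) = 0.17/(1.43×30.4) = 0.003911 K/W
R_total = 0.138 K/W
Q = ΔT / R_total = 27 / 0.138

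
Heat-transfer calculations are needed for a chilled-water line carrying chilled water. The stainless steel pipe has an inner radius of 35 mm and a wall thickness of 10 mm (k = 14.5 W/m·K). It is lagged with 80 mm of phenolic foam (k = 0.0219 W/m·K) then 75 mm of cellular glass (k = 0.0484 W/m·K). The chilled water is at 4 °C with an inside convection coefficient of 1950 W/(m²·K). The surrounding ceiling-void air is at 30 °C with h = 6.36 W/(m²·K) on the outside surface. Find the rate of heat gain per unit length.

q′ ≈ 2.86 W/m

Treating each annulus and film as a series resistance:
R_inner film = 1/(h_i·2πr₁L) = 1/(1950×2π×0.035×1) = 0.002332 K/W
R_stainless steel pipe wall = ln(45/35)/(2π×14.5×1) = 0.002758 K/W
R_phenolic foam = ln(125/45)/(2π×0.0219×1) = 7.425 K/W
R_cellular glass = ln(200/125)/(2π×0.0484×1) = 1.546 K/W
R_outer film = 1/(h_o·2πr_oL) = 1/(6.36×2π×0.2×1) = 0.1251 K/W
R_total = 9.1 K/W
Q = ΔT/R_total = 26/9.1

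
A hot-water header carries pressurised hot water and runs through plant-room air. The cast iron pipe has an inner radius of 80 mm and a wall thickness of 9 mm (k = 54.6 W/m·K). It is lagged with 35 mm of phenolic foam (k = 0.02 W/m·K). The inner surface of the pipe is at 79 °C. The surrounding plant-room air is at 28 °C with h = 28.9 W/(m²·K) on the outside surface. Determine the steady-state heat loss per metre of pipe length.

Radial resistances (cylindrical: R_cond = ln(r_o/r_i)/(2πkL), R_conv = 1/(h·2πrL)):
R_cast iron pipe wall = ln(89/80)/(2π×54.6×1) = 3.108×10^-4 K/W
R_phenolic foam = ln(124/89)/(2π×0.02×1) = 2.639 K/W
R_outer film = 1/(h_o·2πr_oL) = 1/(28.9×2π×0.124×1) = 0.04441 K/W
R_total = 2.684 K/W
Q = ΔT/R_total = 51/2.684

q′ ≈ 19 W/m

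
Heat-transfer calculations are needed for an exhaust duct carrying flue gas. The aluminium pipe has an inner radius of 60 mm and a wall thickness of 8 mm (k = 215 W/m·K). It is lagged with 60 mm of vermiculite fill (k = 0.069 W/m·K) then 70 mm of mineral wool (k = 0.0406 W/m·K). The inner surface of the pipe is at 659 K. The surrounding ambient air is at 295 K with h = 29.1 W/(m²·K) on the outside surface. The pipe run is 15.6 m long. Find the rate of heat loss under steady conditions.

For a radial system each layer contributes R = ln(r_out/r_in)/(2πkL); films add R = 1/(hA).
R_aluminium pipe wall = ln(68/60)/(2π×215×15.6) = 5.939×10^-6 K/W
R_vermiculite fill = ln(128/68)/(2π×0.069×15.6) = 0.09352 K/W
R_mineral wool = ln(198/128)/(2π×0.0406×15.6) = 0.1096 K/W
R_outer film = 1/(h_o·2πr_oL) = 1/(29.1×2π×0.198×15.6) = 0.001771 K/W
R_total = 0.2049 K/W
Q = ΔT/R_total = 364/0.2049

Q ≈ 1780 W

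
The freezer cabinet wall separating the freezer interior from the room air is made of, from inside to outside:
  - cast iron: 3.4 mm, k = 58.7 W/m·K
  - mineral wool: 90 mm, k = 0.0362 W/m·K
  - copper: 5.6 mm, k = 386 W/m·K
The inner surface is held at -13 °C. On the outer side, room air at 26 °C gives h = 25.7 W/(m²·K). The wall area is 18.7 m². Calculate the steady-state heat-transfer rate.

Using the resistance-network approach (series):
R_cast iron = L/(kA) = 0.0034/(58.7×18.7) = 3.097×10^-6 K/W
R_mineral wool = L/(kA) = 0.09/(0.0362×18.7) = 0.133 K/W
R_copper = L/(kA) = 0.0056/(386×18.7) = 7.758×10^-7 K/W
R_outer film = 1/(h_o·A) = 1/(25.7×18.7) = 0.002081 K/W
R_total = 0.135 K/W
Q = ΔT / R_total = 39 / 0.135

Q ≈ 289 W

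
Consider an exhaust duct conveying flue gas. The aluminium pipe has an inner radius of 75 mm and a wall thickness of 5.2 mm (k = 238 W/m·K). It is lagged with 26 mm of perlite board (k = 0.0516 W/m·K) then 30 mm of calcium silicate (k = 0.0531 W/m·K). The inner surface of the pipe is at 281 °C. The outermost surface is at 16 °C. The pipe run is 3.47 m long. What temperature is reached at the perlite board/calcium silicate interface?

T ≈ 139 °C

Per-layer cylindrical resistances, series-summed:
R_aluminium pipe wall = ln(80.2/75)/(2π×238×3.47) = 1.292×10^-5 K/W
R_perlite board = ln(106.2/80.2)/(2π×0.0516×3.47) = 0.2496 K/W
R_calcium silicate = ln(136.2/106.2)/(2π×0.0531×3.47) = 0.2149 K/W
R_total = 0.4645 K/W
Q = ΔT/R_total = 265/0.4645
Q = 570 W
T_interface = T_inner − Q·ΣR(inner→interface) = 281 − 570×0.2496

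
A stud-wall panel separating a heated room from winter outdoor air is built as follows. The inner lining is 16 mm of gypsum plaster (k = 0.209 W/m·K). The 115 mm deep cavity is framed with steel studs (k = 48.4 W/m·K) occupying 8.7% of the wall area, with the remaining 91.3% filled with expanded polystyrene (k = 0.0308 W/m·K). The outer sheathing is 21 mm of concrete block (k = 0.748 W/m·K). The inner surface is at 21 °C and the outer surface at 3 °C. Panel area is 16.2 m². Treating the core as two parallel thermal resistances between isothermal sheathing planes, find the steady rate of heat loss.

Q ≈ 2210 W

Sheathing layers in series; stud and cavity paths in parallel between them.
R_inner = 0.016/(0.209×16.2) = 0.004726 K/W
R_stud  = 0.115/(48.4×0.087×16.2) = 0.001686 K/W
R_cav   = 0.115/(0.0308×0.913×16.2) = 0.2524 K/W
1/R_core = 1/R_stud + 1/R_cav → R_core = 0.001675 K/W
R_outer = 0.021/(0.748×16.2) = 0.001733 K/W
R_total = 0.008133 K/W
Q = ΔT/R_total = 18/0.008133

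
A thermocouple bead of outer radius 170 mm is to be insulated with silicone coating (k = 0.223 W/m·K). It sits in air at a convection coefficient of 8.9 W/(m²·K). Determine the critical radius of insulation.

r_cr ≈ 50.1 mm

For a sphere r_cr = 2k/h = 2×0.223/8.9
r_cr = 50.1 mm; since the bare radius (170 mm) is above r_cr, any added insulation will reduce heat loss.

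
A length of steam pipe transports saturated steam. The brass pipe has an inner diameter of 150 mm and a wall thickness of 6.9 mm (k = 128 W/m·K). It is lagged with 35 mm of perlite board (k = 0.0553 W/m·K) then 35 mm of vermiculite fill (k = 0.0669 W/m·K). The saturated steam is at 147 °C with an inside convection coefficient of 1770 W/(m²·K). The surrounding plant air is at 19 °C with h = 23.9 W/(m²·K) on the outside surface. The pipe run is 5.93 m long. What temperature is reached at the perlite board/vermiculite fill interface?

T ≈ 69.4 °C

Per-layer cylindrical resistances, series-summed:
R_inner film = 1/(h_i·2πr₁L) = 1/(1770×2π×0.075×5.93) = 2.022×10^-4 K/W
R_brass pipe wall = ln(81.9/75)/(2π×128×5.93) = 1.845×10^-5 K/W
R_perlite board = ln(116.9/81.9)/(2π×0.0553×5.93) = 0.1727 K/W
R_vermiculite fill = ln(151.9/116.9)/(2π×0.0669×5.93) = 0.1051 K/W
R_outer film = 1/(h_o·2πr_oL) = 1/(23.9×2π×0.1519×5.93) = 0.007393 K/W
R_total = 0.2854 K/W
Q = ΔT/R_total = 128/0.2854
Q = 449 W
T_interface = T_inner − Q·ΣR(inner→interface) = 147 − 449×0.1729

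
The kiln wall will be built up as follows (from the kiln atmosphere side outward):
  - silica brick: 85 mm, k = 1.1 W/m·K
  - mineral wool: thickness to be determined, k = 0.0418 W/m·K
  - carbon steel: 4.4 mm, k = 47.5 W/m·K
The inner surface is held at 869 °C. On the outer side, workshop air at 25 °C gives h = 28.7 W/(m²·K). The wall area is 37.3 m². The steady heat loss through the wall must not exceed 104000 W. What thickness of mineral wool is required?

L ≈ 7.96 mm

Using the resistance-network approach (series):
R_silica brick = L/(kA) = 0.085/(1.1×37.3) = 0.002072 K/W
R_carbon steel = L/(kA) = 0.0044/(47.5×37.3) = 2.483×10^-6 K/W
R_outer film = 1/(h_o·A) = 1/(28.7×37.3) = 9.341×10^-4 K/W
Sum of the known resistances R_other = 0.003008 K/W
Required total resistance R_tot = ΔT/Q_allow = 844/104000 = 0.008115 K/W
R_mineral wool = R_tot − R_other = 0.005107 K/W
L = R·k·A = 0.005107×0.0418×37.3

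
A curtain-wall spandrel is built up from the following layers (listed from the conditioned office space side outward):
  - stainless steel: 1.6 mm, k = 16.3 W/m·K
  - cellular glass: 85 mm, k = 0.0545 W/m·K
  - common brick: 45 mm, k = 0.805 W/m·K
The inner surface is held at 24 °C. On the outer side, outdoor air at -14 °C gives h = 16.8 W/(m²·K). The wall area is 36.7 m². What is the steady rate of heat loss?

Q ≈ 833 W

Using the resistance-network approach (series):
R_stainless steel = L/(kA) = 0.0016/(16.3×36.7) = 2.675×10^-6 K/W
R_cellular glass = L/(kA) = 0.085/(0.0545×36.7) = 0.0425 K/W
R_common brick = L/(kA) = 0.045/(0.805×36.7) = 0.001523 K/W
R_outer film = 1/(h_o·A) = 1/(16.8×36.7) = 0.001622 K/W
R_total = 0.04564 K/W
Q = ΔT / R_total = 38 / 0.04564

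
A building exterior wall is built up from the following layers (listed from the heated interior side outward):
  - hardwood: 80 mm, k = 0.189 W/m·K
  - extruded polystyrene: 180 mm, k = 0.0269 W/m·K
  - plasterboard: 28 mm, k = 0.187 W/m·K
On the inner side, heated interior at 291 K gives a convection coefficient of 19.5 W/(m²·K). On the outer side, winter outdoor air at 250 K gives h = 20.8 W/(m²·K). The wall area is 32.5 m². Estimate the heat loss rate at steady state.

Q ≈ 181 W

Treating each layer as a thermal resistance in series:
R_inner film = 1/(h_i·A) = 1/(19.5×32.5) = 0.001578 K/W
R_hardwood = L/(kA) = 0.08/(0.189×32.5) = 0.01302 K/W
R_extruded polystyrene = L/(kA) = 0.18/(0.0269×32.5) = 0.2059 K/W
R_plasterboard = L/(kA) = 0.028/(0.187×32.5) = 0.004607 K/W
R_outer film = 1/(h_o·A) = 1/(20.8×32.5) = 0.001479 K/W
R_total = 0.2266 K/W
Q = ΔT / R_total = 41 / 0.2266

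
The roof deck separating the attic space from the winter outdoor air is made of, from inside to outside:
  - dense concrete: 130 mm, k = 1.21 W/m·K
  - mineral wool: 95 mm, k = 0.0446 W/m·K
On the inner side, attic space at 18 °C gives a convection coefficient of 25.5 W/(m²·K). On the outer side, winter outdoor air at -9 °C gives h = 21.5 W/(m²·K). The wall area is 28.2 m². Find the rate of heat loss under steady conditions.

Q ≈ 328 W

Model the wall as resistances in series:
R_inner film = 1/(h_i·A) = 1/(25.5×28.2) = 0.001391 K/W
R_dense concrete = L/(kA) = 0.13/(1.21×28.2) = 0.00381 K/W
R_mineral wool = L/(kA) = 0.095/(0.0446×28.2) = 0.07553 K/W
R_outer film = 1/(h_o·A) = 1/(21.5×28.2) = 0.001649 K/W
R_total = 0.08238 K/W
Q = ΔT / R_total = 27 / 0.08238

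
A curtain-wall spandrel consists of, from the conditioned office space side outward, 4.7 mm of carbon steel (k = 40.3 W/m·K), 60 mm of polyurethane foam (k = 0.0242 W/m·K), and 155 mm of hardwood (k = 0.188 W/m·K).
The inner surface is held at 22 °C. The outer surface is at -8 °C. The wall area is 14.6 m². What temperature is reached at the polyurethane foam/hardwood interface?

Treating each layer as a thermal resistance in series:
R_carbon steel = L/(kA) = 0.0047/(40.3×14.6) = 7.988×10^-6 K/W
R_polyurethane foam = L/(kA) = 0.06/(0.0242×14.6) = 0.1698 K/W
R_hardwood = L/(kA) = 0.155/(0.188×14.6) = 0.05647 K/W
R_total = 0.2263 K/W;  Q = ΔT/R_total = 30/0.2263 = 132.6 W
T_interface = T_inner − Q·ΣR(inner→interface) = 22 − 133×0.1698

T ≈ -0.514 °C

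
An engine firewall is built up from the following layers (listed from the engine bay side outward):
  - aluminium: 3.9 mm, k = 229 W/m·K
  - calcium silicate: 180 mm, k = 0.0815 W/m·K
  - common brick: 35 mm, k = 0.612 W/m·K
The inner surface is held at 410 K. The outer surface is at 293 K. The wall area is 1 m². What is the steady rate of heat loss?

Q ≈ 51.6 W

Using the resistance-network approach (series):
R_aluminium = L/(kA) = 0.0039/(229×1) = 1.703×10^-5 K/W
R_calcium silicate = L/(kA) = 0.18/(0.0815×1) = 2.209 K/W
R_common brick = L/(kA) = 0.035/(0.612×1) = 0.05719 K/W
R_total = 2.266 K/W
Q = ΔT / R_total = 117 / 2.266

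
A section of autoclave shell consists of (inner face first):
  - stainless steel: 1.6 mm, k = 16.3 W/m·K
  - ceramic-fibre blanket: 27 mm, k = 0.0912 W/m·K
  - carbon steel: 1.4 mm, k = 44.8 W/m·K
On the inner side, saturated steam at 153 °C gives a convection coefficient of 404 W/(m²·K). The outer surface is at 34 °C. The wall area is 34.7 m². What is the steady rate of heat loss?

Q ≈ 13800 W

Series thermal resistances:
R_inner film = 1/(h_i·A) = 1/(404×34.7) = 7.133×10^-5 K/W
R_stainless steel = L/(kA) = 0.0016/(16.3×34.7) = 2.829×10^-6 K/W
R_ceramic-fibre blanket = L/(kA) = 0.027/(0.0912×34.7) = 0.008532 K/W
R_carbon steel = L/(kA) = 0.0014/(44.8×34.7) = 9.006×10^-7 K/W
R_total = 0.008607 K/W
Q = ΔT / R_total = 119 / 0.008607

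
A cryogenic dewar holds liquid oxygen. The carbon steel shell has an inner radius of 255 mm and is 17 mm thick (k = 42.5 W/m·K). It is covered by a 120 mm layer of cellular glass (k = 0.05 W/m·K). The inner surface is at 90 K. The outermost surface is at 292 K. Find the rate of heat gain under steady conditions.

Q ≈ 113 W

For a spherical shell R = (1/r₁ − 1/r₂)/(4πk); film R = 1/(h·4πr²). In series:
R_carbon steel shell = (1/0.255 − 1/0.272)/(4π×42.5) = 4.589×10^-4 K/W
R_cellular glass = (1/0.272 − 1/0.392)/(4π×0.05) = 1.791 K/W
R_total = 1.792 K/W
Q = ΔT/R_total = 202/1.792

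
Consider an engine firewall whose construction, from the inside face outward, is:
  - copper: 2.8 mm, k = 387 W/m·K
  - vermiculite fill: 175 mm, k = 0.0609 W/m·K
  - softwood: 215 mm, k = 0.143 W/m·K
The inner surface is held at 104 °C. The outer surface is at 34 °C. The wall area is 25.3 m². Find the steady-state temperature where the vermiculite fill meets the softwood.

Series thermal resistances:
R_copper = L/(kA) = 0.0028/(387×25.3) = 2.86×10^-7 K/W
R_vermiculite fill = L/(kA) = 0.175/(0.0609×25.3) = 0.1136 K/W
R_softwood = L/(kA) = 0.215/(0.143×25.3) = 0.05943 K/W
R_total = 0.173 K/W;  Q = ΔT/R_total = 70/0.173 = 404.6 W
T_interface = T_inner − Q·ΣR(inner→interface) = 104 − 405×0.1136

T ≈ 58 °C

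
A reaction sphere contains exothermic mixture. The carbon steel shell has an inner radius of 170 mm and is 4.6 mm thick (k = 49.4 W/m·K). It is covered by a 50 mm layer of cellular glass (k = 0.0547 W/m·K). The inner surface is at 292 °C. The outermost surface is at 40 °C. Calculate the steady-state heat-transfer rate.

Each spherical layer contributes R = (1/r_i − 1/r_o)/(4πk):
R_carbon steel shell = (1/0.17 − 1/0.1746)/(4π×49.4) = 2.496×10^-4 K/W
R_cellular glass = (1/0.1746 − 1/0.2246)/(4π×0.0547) = 1.855 K/W
R_total = 1.855 K/W
Q = ΔT/R_total = 252/1.855

Q ≈ 136 W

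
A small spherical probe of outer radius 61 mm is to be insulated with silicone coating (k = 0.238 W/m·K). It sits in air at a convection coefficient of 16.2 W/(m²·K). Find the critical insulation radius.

For a sphere r_cr = 2k/h = 2×0.238/16.2
r_cr = 29.4 mm; since the bare radius (61 mm) is above r_cr, any added insulation will reduce heat loss.

r_cr ≈ 29.4 mm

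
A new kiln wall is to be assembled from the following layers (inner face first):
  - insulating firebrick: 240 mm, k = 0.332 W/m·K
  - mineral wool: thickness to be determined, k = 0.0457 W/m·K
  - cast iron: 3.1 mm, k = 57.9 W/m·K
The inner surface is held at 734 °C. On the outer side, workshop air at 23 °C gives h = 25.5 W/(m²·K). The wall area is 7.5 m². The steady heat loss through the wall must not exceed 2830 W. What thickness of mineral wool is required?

Treating each layer as a thermal resistance in series:
R_insulating firebrick = L/(kA) = 0.24/(0.332×7.5) = 0.09639 K/W
R_cast iron = L/(kA) = 0.0031/(57.9×7.5) = 7.139×10^-6 K/W
R_outer film = 1/(h_o·A) = 1/(25.5×7.5) = 0.005229 K/W
Sum of the known resistances R_other = 0.1016 K/W
Required total resistance R_tot = ΔT/Q_allow = 711/2830 = 0.2512 K/W
R_mineral wool = R_tot − R_other = 0.1496 K/W
L = R·k·A = 0.1496×0.0457×7.5

L ≈ 51.3 mm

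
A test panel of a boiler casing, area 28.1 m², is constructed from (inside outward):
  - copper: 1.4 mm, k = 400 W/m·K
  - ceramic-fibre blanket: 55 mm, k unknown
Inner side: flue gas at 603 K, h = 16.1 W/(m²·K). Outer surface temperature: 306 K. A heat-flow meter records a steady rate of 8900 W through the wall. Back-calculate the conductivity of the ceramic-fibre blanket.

Treating each layer as a thermal resistance in series:
R_inner film = 1/(h_i·A) = 1/(16.1×28.1) = 0.00221 K/W
R_copper = L/(kA) = 0.0014/(400×28.1) = 1.246×10^-7 K/W
Sum of known resistances R_other = 0.002211 K/W
Total R = ΔT/Q = 297/8900 = 0.03337 K/W
R_ceramic-fibre blanket = R_total − R_other = 0.03116 K/W
k = L/(R·A) = 0.055/(0.03116×28.1)

k ≈ 0.0628 W/(m·K)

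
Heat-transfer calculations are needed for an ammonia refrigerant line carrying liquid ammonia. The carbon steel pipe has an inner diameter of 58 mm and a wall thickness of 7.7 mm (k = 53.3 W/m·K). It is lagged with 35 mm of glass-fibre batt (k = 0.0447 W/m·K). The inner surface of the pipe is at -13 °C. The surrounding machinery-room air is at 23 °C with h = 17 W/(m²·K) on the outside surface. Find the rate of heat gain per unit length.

q′ ≈ 14.3 W/m

Per-layer cylindrical resistances, series-summed:
R_carbon steel pipe wall = ln(36.7/29)/(2π×53.3×1) = 7.032×10^-4 K/W
R_glass-fibre batt = ln(71.7/36.7)/(2π×0.0447×1) = 2.385 K/W
R_outer film = 1/(h_o·2πr_oL) = 1/(17×2π×0.0717×1) = 0.1306 K/W
R_total = 2.516 K/W
Q = ΔT/R_total = 36/2.516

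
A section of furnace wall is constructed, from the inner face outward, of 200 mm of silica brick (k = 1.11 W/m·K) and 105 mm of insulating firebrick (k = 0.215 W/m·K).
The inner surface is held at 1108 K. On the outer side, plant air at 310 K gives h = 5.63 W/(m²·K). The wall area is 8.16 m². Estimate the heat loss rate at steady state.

Series thermal resistances:
R_silica brick = L/(kA) = 0.2/(1.11×8.16) = 0.02208 K/W
R_insulating firebrick = L/(kA) = 0.105/(0.215×8.16) = 0.05985 K/W
R_outer film = 1/(h_o·A) = 1/(5.63×8.16) = 0.02177 K/W
R_total = 0.1037 K/W
Q = ΔT / R_total = 798 / 0.1037

Q ≈ 7700 W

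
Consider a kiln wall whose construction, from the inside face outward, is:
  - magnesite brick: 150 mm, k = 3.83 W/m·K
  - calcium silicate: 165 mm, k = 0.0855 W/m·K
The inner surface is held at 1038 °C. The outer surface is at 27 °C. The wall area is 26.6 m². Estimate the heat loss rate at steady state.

Q ≈ 13700 W

Model the wall as resistances in series:
R_magnesite brick = L/(kA) = 0.15/(3.83×26.6) = 0.001472 K/W
R_calcium silicate = L/(kA) = 0.165/(0.0855×26.6) = 0.07255 K/W
R_total = 0.07402 K/W
Q = ΔT / R_total = 1011 / 0.07402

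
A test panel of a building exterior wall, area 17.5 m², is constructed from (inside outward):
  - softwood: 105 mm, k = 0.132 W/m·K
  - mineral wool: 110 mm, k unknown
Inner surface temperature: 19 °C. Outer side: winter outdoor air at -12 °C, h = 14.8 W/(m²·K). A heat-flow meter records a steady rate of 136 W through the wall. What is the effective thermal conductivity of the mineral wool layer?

k ≈ 0.0352 W/(m·K)

Thermal resistances in series:
R_softwood = L/(kA) = 0.105/(0.132×17.5) = 0.04545 K/W
R_outer film = 1/(h_o·A) = 1/(14.8×17.5) = 0.003861 K/W
Sum of known resistances R_other = 0.04932 K/W
Total R = ΔT/Q = 31/136 = 0.2279 K/W
R_mineral wool = R_total − R_other = 0.1786 K/W
k = L/(R·A) = 0.11/(0.1786×17.5)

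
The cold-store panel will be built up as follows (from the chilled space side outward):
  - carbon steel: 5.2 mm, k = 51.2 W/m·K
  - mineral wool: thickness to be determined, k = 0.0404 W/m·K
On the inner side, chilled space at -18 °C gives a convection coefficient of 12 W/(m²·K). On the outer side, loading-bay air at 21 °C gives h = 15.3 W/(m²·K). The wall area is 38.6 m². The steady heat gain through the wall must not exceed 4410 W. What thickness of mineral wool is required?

L ≈ 7.78 mm

Treating each layer as a thermal resistance in series:
R_inner film = 1/(h_i·A) = 1/(12×38.6) = 0.002159 K/W
R_carbon steel = L/(kA) = 0.0052/(51.2×38.6) = 2.631×10^-6 K/W
R_outer film = 1/(h_o·A) = 1/(15.3×38.6) = 0.001693 K/W
Sum of the known resistances R_other = 0.003855 K/W
Required total resistance R_tot = ΔT/Q_allow = 39/4410 = 0.008844 K/W
R_mineral wool = R_tot − R_other = 0.004989 K/W
L = R·k·A = 0.004989×0.0404×38.6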